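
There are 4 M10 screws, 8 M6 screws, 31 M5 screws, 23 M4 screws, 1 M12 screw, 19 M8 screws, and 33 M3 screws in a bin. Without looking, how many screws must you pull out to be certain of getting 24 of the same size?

102

Treat the 7 sizes as pigeonholes.
In the worst case we take at most 23 of each size, but all 4 M10, all 8 M6, all 1 M12, and all 19 M8 (fewer than 23), giving 4 + 8 + 23 + 23 + 1 + 19 + 23 = 101.
One more screw then forces some size to 24, so 101 + 1 = 102.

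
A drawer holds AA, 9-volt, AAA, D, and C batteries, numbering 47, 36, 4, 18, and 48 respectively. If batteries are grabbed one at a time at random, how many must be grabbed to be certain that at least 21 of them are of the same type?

83

Treat the 5 types as pigeonholes.
In the worst case we take at most 20 of each type, but all 4 AAA and all 18 D (fewer than 20), giving 20 + 20 + 4 + 18 + 20 = 82.
One more battery then forces some type to 21, so 82 + 1 = 83.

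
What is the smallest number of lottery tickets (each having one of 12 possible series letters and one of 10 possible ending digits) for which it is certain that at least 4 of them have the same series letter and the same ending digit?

361

There are 12 × 10 = 120 (series letter, ending digit) combinations acting as pigeonholes.
With 120 × 3 = 360 lottery tickets we could place exactly 3 in each, with no (series letter, ending digit) pair reaching 4.
One more forces some (series letter, ending digit) pair to hold 4, so 360 + 1 = 361.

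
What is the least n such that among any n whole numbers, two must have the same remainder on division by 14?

15

Two integers differ by a multiple of 14 exactly when they share a remainder mod 14.
There are 14 residue classes mod 14, so 14 integers can all lie in distinct classes.
One more integer must repeat a residue, giving a difference divisible by 14. So n = 14 + 1 = 15.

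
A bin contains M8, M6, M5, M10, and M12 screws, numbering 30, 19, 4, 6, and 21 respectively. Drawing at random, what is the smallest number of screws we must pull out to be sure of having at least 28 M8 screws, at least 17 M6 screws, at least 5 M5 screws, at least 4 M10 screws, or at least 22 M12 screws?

72

Each of the 5 sizes has its own threshold; avoid all of them simultaneously.
The worst case stops just short of every target: 27 M8, 16 M6, 4 M5, 3 M10, 21 M12 — 27 + 16 + 4 + 3 + 21 = 71 screws.
One more screw must push some size to its target, so 71 + 1 = 72.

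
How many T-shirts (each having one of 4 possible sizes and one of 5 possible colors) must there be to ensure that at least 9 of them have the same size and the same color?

161

There are 4 × 5 = 20 (size, color) combinations acting as pigeonholes.
With 20 × 8 = 160 T-shirts we could place exactly 8 in each, with no (size, color) pair reaching 9.
One more forces some (size, color) pair to hold 9, so 160 + 1 = 161.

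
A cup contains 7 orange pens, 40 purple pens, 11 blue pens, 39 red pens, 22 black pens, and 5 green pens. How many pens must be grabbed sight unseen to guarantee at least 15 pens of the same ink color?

66

In the worst case we take at most 14 of each ink color, but all 7 orange, all 11 blue, and all 5 green (fewer than 14), giving 7 + 14 + 11 + 14 + 14 + 5 = 65.
One more pen then forces some ink color to 15, so 65 + 1 = 66.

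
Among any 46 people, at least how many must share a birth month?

There are 12 months of the year, which serve as the pigeonholes.
If each of the 12 months of the year held at most 3, the total would be at most 12 × 3 = 36 < 46, a contradiction.
So at least one holds ⌈46/12⌉ = 4.

4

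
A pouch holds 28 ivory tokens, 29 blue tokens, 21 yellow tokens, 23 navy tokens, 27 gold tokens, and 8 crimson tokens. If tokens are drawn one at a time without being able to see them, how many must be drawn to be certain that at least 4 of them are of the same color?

19

The worst case takes 3 tokens of each color without reaching 4 of any: 6 × 3 = 18.
The next token must bring some color to 4, so 18 + 1 = 19.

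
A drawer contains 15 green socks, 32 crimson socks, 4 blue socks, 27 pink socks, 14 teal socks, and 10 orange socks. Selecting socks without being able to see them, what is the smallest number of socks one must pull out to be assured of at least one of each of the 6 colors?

The hardest color to obtain is blue: we could draw every other sock first — 102 − 4 = 98 socks — without a single blue one.
The next draw must be blue, so 98 + 1 = 99.

99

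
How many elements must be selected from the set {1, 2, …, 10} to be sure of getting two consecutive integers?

6

Partition {1, …, 10} into 5 pairs: {1,2}, {3,4}, …, {9,10}.
Choosing 5 integers — say the 5 even numbers 2, 4, …, 10 — takes one from each pair and avoids the property.
Choosing 6 forces two into the same pair by pigeonhole, and those are consecutive. So 6.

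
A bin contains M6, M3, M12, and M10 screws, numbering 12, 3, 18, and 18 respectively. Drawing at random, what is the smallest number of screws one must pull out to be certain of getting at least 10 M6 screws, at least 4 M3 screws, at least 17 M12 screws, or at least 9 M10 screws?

37

The worst case stops just short of every target: 9 M6, 3 M3, 16 M12, 8 M10 — 9 + 3 + 16 + 8 = 36 screws.
One more screw must push some size to its target, so 36 + 1 = 37.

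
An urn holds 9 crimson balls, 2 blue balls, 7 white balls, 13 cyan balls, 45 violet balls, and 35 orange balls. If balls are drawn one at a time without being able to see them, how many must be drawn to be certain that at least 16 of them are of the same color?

In the worst case we take at most 15 of each color, but all 9 crimson, all 2 blue, all 7 white, and all 13 cyan (fewer than 15), giving 9 + 2 + 7 + 13 + 15 + 15 = 61.
One more ball then forces some color to 16, so 61 + 1 = 62.

62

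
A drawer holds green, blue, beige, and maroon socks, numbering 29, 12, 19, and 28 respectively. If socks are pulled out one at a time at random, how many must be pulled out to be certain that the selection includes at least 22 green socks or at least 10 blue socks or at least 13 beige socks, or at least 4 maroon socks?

The worst case stops just short of every target: 21 green, 9 blue, 12 beige, 3 maroon — 21 + 9 + 12 + 3 = 45 socks.
One more sock must push some color to its target, so 45 + 1 = 46.

46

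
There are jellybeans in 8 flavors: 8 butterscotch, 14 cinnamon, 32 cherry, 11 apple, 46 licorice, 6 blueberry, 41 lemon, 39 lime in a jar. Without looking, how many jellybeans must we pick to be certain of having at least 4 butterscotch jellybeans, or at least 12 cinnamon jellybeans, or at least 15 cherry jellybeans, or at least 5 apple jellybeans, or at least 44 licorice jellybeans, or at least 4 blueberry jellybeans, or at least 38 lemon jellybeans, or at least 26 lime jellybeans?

Each of the 8 flavors has its own threshold; avoid all of them simultaneously.
The worst case stops just short of every target: 3 butterscotch, 11 cinnamon, 14 cherry, 4 apple, 43 licorice, 3 blueberry, 37 lemon, 25 lime — 3 + 11 + 14 + 4 + 43 + 3 + 37 + 25 = 140 jellybeans.
One more jellybean must push some flavor to its target, so 140 + 1 = 141.

141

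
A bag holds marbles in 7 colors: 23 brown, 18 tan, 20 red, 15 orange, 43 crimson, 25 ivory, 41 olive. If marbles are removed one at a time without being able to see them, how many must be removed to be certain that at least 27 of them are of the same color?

Treat the 7 colors as pigeonholes.
In the worst case we take at most 26 of each color, but all 23 brown, all 18 tan, all 20 red, all 15 orange, and all 25 ivory (fewer than 26), giving 23 + 18 + 20 + 15 + 26 + 25 + 26 = 153.
One more marble then forces some color to 27, so 153 + 1 = 154.

154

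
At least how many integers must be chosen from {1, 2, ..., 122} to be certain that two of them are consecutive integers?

Partition {1, …, 122} into 61 pairs: {1,2}, {3,4}, …, {121,122}.
Choosing 61 integers — say the 61 even numbers 2, 4, …, 122 — takes one from each pair and avoids the property.
Choosing 62 forces two into the same pair by pigeonhole, and those are consecutive. So 62.

62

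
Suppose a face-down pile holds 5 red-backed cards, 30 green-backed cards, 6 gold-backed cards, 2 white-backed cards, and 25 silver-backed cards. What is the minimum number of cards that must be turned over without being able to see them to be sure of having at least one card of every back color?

The hardest back color to obtain is white-backed: we could draw every other card first — 68 − 2 = 66 cards — without a single white-backed one.
The next draw must be white-backed, so 66 + 1 = 67.

67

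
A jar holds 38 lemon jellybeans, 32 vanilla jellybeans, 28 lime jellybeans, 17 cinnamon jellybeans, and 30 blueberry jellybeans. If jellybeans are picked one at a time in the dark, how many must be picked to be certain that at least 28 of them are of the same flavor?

126

In the worst case we take at most 27 of each flavor, but all 17 cinnamon (fewer than 27), giving 27 + 27 + 27 + 17 + 27 = 125.
One more jellybean then forces some flavor to 28, so 125 + 1 = 126.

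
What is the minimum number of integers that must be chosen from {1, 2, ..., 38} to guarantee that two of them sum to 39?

Partition {1, …, 38} into 19 pairs: {1,38}, {2,37}, …, {19,20}.
Choosing 19 integers — say the integers 1 through 19 — takes one from each pair and avoids the property.
Choosing 20 forces two into the same pair by pigeonhole, and those sum to 39. So 20.

20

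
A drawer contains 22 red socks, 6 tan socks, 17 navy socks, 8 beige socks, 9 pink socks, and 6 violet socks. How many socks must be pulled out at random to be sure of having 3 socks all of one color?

The worst case takes 2 socks of each color without reaching 3 of any: 6 × 2 = 12.
The next sock must bring some color to 3, so 12 + 1 = 13.

13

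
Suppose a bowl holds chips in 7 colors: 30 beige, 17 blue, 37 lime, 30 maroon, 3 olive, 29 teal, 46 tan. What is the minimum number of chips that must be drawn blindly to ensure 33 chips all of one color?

174

In the worst case we take at most 32 of each color, but all 30 beige, all 17 blue, all 30 maroon, all 3 olive, and all 29 teal (fewer than 32), giving 30 + 17 + 32 + 30 + 3 + 29 + 32 = 173.
One more chip then forces some color to 33, so 173 + 1 = 174.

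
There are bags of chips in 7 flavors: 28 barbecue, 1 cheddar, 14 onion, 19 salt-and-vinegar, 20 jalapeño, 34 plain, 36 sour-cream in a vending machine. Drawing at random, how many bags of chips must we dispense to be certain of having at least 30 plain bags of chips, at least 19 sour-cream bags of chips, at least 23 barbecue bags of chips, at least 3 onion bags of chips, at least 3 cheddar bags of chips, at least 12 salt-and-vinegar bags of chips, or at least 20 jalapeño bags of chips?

103

The worst case stops just short of every target: 22 barbecue, all 1 cheddar, 2 onion, 11 salt-and-vinegar, 19 jalapeño, 29 plain, 18 sour-cream — 22 + 1 + 2 + 11 + 19 + 29 + 18 = 102 bags of chips.
One more bag of chips must push some flavor to its target, so 102 + 1 = 103.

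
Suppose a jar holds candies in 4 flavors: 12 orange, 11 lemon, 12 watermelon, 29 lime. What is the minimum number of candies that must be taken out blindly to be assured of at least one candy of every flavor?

54

The hardest flavor to obtain is lemon: we could draw every other candy first — 64 − 11 = 53 candies — without a single lemon one.
The next draw must be lemon, so 53 + 1 = 54.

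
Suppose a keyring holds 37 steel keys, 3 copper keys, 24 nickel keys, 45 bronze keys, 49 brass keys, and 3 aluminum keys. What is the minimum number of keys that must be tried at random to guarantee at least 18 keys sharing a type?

75

In the worst case we take at most 17 of each type, but all 3 copper and all 3 aluminum (fewer than 17), giving 17 + 3 + 17 + 17 + 17 + 3 = 74.
One more key then forces some type to 18, so 74 + 1 = 75.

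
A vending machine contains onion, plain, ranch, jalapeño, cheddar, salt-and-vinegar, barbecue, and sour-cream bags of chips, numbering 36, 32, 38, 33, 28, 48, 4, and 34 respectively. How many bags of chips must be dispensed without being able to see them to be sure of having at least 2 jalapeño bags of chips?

222

The worst case draws every non-jalapeño bag of chips first: 36 + 32 + 38 + 28 + 48 + 4 + 34 = 220.
The next 2 draws are then forced to be jalapeño, giving 220 + 2 = 222.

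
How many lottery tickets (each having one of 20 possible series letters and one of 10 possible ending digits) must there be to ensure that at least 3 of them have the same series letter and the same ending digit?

401

There are 20 × 10 = 200 (series letter, ending digit) combinations acting as pigeonholes.
With 200 × 2 = 400 lottery tickets we could place exactly 2 in each, with no (series letter, ending digit) pair reaching 3.
One more forces some (series letter, ending digit) pair to hold 3, so 400 + 1 = 401.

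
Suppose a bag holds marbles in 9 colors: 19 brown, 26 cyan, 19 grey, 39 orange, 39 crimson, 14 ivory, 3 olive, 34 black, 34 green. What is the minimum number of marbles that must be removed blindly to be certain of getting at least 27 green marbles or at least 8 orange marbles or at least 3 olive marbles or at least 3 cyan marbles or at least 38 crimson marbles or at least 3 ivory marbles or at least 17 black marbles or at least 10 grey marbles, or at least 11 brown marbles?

112

Each of the 9 colors has its own threshold; avoid all of them simultaneously.
The worst case stops just short of every target: 10 brown, 2 cyan, 9 grey, 7 orange, 37 crimson, 2 ivory, 2 olive, 16 black, 26 green — 10 + 2 + 9 + 7 + 37 + 2 + 2 + 16 + 26 = 111 marbles.
One more marble must push some color to its target, so 111 + 1 = 112.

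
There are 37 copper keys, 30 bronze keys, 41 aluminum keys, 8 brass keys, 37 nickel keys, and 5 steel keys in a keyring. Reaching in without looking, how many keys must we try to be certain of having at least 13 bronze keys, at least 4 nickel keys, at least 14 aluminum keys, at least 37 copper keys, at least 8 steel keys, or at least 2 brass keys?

Each of the 6 types has its own threshold; avoid all of them simultaneously.
The worst case stops just short of every target: 36 copper, 12 bronze, 13 aluminum, 1 brass, 3 nickel, all 5 steel — 36 + 12 + 13 + 1 + 3 + 5 = 70 keys.
One more key must push some type to its target, so 70 + 1 = 71.

71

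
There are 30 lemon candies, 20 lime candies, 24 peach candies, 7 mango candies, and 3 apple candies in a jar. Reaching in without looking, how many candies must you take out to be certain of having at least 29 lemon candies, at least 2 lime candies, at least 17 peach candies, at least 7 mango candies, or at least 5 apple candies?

The worst case stops just short of every target: 28 lemon, 1 lime, 16 peach, 6 mango, all 3 apple — 28 + 1 + 16 + 6 + 3 = 54 candies.
One more candy must push some flavor to its target, so 54 + 1 = 55.

55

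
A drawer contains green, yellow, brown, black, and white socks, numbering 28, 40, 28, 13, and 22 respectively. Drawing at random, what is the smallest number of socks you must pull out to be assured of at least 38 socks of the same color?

In the worst case we take at most 37 of each color, but all 28 green, all 28 brown, all 13 black, and all 22 white (fewer than 37), giving 28 + 37 + 28 + 13 + 22 = 128.
One more sock then forces some color to 38, so 128 + 1 = 129.

129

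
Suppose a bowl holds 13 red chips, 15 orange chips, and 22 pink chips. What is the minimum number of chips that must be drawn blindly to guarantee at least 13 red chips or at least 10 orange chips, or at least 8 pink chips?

The worst case stops just short of every target: 12 red, 9 orange, 7 pink — 12 + 9 + 7 = 28 chips.
One more chip must push some color to its target, so 28 + 1 = 29.

29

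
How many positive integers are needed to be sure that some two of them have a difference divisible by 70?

71

Use the pigeonhole principle on residue classes: two integers differ by a multiple of 70 exactly when they share a remainder mod 70.
There are 70 residue classes mod 70, so 70 integers can all lie in distinct classes.
One more integer must repeat a residue, giving a difference divisible by 70. So n = 70 + 1 = 71.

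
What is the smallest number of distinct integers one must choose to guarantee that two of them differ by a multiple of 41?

42

Use the pigeonhole principle on residue classes: two integers differ by a multiple of 41 exactly when they share a remainder mod 41.
There are 41 residue classes mod 41, so 41 integers can all lie in distinct classes.
One more integer must repeat a residue, giving a difference divisible by 41. So n = 41 + 1 = 42.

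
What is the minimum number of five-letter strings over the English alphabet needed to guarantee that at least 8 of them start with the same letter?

183

There are 26 possible first letters acting as pigeonholes.
With 26 × 7 = 182 five-letter strings over the English alphabet we could place exactly 7 in each, with no class reaching 8.
One more forces some class to hold 8, so 182 + 1 = 183.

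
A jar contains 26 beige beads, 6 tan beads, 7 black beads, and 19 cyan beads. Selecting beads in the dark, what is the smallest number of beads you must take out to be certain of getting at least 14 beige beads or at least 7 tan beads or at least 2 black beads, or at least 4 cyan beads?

The worst case stops just short of every target: 13 beige, 6 tan, 1 black, 3 cyan — 13 + 6 + 1 + 3 = 23 beads.
One more bead must push some color to its target, so 23 + 1 = 24.

24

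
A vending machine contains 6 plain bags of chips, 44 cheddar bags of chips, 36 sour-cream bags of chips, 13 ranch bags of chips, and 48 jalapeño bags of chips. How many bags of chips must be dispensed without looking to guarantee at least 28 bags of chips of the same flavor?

In the worst case we take at most 27 of each flavor, but all 6 plain and all 13 ranch (fewer than 27), giving 6 + 27 + 27 + 13 + 27 = 100.
One more bag of chips then forces some flavor to 28, so 100 + 1 = 101.

101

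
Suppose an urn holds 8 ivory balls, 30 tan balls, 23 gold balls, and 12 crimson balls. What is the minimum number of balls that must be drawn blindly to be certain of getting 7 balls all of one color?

25

The worst case takes 6 balls of each color without reaching 7 of any: 4 × 6 = 24.
The next ball must bring some color to 7, so 24 + 1 = 25.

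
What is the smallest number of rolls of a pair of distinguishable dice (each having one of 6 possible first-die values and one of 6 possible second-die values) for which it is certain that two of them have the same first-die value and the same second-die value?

There are 6 × 6 = 36 (first-die value, second-die value) combinations acting as pigeonholes.
With 36 rolls of a pair of distinguishable dice we could place one in each, avoiding any repeat.
One more forces some (first-die value, second-die value) pair to hold 2, so 36 + 1 = 37.

37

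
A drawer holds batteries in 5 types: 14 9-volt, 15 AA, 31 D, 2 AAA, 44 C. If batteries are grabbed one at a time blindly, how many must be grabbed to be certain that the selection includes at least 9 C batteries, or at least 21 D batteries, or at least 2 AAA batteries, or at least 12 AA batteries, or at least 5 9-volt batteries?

Each of the 5 types has its own threshold; avoid all of them simultaneously.
The worst case stops just short of every target: 4 9-volt, 11 AA, 20 D, 1 AAA, 8 C — 4 + 11 + 20 + 1 + 8 = 44 batteries.
One more battery must push some type to its target, so 44 + 1 = 45.

45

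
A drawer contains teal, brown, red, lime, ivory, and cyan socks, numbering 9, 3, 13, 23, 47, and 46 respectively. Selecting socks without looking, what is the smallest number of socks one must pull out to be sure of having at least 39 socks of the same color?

125

In the worst case we take at most 38 of each color, but all 9 teal, all 3 brown, all 13 red, and all 23 lime (fewer than 38), giving 9 + 3 + 13 + 23 + 38 + 38 = 124.
One more sock then forces some color to 39, so 124 + 1 = 125.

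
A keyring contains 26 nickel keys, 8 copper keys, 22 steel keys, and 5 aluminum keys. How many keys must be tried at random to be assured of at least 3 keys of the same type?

9

Treat the 4 types as pigeonholes.
The worst case takes 2 keys of each type without reaching 3 of any: 4 × 2 = 8.
The next key must bring some type to 3, so 8 + 1 = 9.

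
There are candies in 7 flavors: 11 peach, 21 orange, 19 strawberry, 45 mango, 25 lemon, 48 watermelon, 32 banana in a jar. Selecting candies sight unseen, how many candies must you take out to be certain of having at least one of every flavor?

The hardest flavor to obtain is peach: we could draw every other candy first — 201 − 11 = 190 candies — without a single peach one.
The next draw must be peach, so 190 + 1 = 191.

191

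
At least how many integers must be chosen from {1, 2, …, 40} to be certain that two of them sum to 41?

21

Partition {1, …, 40} into 20 pairs: {1,40}, {2,39}, …, {20,21}.
Choosing 20 integers — say the integers 1 through 20 — takes one from each pair and avoids the property.
Choosing 21 forces two into the same pair by pigeonhole, and those sum to 41. So 21.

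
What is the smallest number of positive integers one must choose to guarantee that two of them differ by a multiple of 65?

66

Two integers differ by a multiple of 65 exactly when they share a remainder mod 65.
There are 65 residue classes mod 65, so 65 integers can all lie in distinct classes.
One more integer must repeat a residue, giving a difference divisible by 65. So n = 65 + 1 = 66.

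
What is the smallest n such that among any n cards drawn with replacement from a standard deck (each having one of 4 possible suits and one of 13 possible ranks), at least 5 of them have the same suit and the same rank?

There are 4 × 13 = 52 (suit, rank) combinations acting as pigeonholes.
With 52 × 4 = 208 cards drawn with replacement from a standard deck we could place exactly 4 in each, with no (suit, rank) pair reaching 5.
One more forces some (suit, rank) pair to hold 5, so 208 + 1 = 209.

209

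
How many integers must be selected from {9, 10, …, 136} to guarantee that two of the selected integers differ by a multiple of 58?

59

Group the integers by remainder mod 58; there are 58 residue classes, each nonempty in this range.
Choosing one from each class (58 integers) avoids any shared remainder.
One more choice must repeat a class, so two differ by a multiple of 58. Hence 58 + 1 = 59.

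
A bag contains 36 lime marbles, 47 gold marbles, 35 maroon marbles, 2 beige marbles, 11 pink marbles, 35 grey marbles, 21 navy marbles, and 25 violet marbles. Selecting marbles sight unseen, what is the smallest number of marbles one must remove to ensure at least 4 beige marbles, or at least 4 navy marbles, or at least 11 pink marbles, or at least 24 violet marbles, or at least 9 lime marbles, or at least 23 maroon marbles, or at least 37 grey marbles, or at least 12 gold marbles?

115

The worst case stops just short of every target: 8 lime, 11 gold, 22 maroon, all 2 beige, 10 pink, all 35 grey, 3 navy, 23 violet — 8 + 11 + 22 + 2 + 10 + 35 + 3 + 23 = 114 marbles.
One more marble must push some color to its target, so 114 + 1 = 115.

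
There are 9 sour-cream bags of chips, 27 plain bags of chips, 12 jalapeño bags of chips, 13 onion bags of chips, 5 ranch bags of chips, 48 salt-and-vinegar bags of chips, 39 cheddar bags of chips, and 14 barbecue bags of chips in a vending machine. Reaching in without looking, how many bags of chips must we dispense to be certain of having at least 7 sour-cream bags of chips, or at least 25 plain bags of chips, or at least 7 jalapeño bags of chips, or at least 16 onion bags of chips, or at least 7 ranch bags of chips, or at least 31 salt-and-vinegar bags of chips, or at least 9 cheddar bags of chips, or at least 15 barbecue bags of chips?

107

Each of the 8 flavors has its own threshold; avoid all of them simultaneously.
The worst case stops just short of every target: 6 sour-cream, 24 plain, 6 jalapeño, all 13 onion, all 5 ranch, 30 salt-and-vinegar, 8 cheddar, 14 barbecue — 6 + 24 + 6 + 13 + 5 + 30 + 8 + 14 = 106 bags of chips.
One more bag of chips must push some flavor to its target, so 106 + 1 = 107.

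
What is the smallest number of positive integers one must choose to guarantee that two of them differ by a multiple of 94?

95

Two integers differ by a multiple of 94 exactly when they share a remainder mod 94.
There are 94 residue classes mod 94, so 94 integers can all lie in distinct classes.
One more integer must repeat a residue, giving a difference divisible by 94. So n = 94 + 1 = 95.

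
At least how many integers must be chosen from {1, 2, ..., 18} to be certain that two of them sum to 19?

10

Partition {1, …, 18} into 9 pairs: {1,18}, {2,17}, …, {9,10}.
Choosing 9 integers — say the integers 1 through 9 — takes one from each pair and avoids the property.
Choosing 10 forces two into the same pair by pigeonhole, and those sum to 19. So 10.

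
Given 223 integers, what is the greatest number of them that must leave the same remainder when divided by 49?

If each of the 49 residue classes modulo 49 held at most 4, the total would be at most 49 × 4 = 196 < 223, a contradiction.
So at least one holds ⌈223/49⌉ = 5.

5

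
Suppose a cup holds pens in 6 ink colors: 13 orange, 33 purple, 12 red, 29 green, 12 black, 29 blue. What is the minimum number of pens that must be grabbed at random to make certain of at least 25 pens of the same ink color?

In the worst case we take at most 24 of each ink color, but all 13 orange, all 12 red, and all 12 black (fewer than 24), giving 13 + 24 + 12 + 24 + 12 + 24 = 109.
One more pen then forces some ink color to 25, so 109 + 1 = 110.

110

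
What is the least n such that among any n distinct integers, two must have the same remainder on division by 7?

Two integers differ by a multiple of 7 exactly when they share a remainder mod 7.
There are 7 residue classes mod 7, so 7 integers can all lie in distinct classes.
One more integer must repeat a residue, giving a difference divisible by 7. So n = 7 + 1 = 8.

8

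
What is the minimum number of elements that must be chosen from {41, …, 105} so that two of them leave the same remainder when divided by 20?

21

Group the integers by remainder mod 20; there are 20 residue classes, each nonempty in this range.
Choosing one from each class (20 integers) avoids any shared remainder.
One more choice must repeat a class, so two differ by a multiple of 20. Hence 20 + 1 = 21.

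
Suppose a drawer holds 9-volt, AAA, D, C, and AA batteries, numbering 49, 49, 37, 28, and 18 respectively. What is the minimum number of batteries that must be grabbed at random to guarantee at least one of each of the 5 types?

164

The hardest type to obtain is AA: we could draw every other battery first — 181 − 18 = 163 batteries — without a single AA one.
The next draw must be AA, so 163 + 1 = 164.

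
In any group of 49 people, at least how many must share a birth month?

5

The 49 people fall into 12 months of the year.
If each of the 12 months of the year held at most 4, the total would be at most 12 × 4 = 48 < 49, a contradiction.
So at least one holds ⌈49/12⌉ = 5.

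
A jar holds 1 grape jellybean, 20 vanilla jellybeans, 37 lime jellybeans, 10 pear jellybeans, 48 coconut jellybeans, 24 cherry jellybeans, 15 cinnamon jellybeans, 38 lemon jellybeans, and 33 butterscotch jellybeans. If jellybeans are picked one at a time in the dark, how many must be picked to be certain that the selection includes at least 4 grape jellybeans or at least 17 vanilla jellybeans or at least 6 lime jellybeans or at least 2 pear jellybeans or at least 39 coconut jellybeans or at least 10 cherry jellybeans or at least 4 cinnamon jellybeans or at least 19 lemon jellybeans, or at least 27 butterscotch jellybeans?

Each of the 9 flavors has its own threshold; avoid all of them simultaneously.
The worst case stops just short of every target: all 1 grape, 16 vanilla, 5 lime, 1 pear, 38 coconut, 9 cherry, 3 cinnamon, 18 lemon, 26 butterscotch — 1 + 16 + 5 + 1 + 38 + 9 + 3 + 18 + 26 = 117 jellybeans.
One more jellybean must push some flavor to its target, so 117 + 1 = 118.

118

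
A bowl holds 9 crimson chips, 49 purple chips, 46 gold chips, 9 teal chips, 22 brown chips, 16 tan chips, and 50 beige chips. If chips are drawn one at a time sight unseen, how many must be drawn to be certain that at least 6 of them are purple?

The worst case draws every non-purple chip first: 9 + 46 + 9 + 22 + 16 + 50 = 152.
The next 6 draws are then forced to be purple, giving 152 + 6 = 158.

158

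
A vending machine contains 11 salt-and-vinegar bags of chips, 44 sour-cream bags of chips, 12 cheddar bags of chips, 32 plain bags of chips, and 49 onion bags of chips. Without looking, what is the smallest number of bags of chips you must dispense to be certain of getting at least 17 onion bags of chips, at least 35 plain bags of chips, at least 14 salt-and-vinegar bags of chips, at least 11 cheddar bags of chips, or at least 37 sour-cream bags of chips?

Each of the 5 flavors has its own threshold; avoid all of them simultaneously.
The worst case stops just short of every target: all 11 salt-and-vinegar, 36 sour-cream, 10 cheddar, all 32 plain, 16 onion — 11 + 36 + 10 + 32 + 16 = 105 bags of chips.
One more bag of chips must push some flavor to its target, so 105 + 1 = 106.

106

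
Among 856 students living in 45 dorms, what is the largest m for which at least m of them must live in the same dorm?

20

The 856 students fall into 45 dorms.
If each of the 45 dorms held at most 19, the total would be at most 45 × 19 = 855 < 856, a contradiction.
So at least one holds ⌈856/45⌉ = 20.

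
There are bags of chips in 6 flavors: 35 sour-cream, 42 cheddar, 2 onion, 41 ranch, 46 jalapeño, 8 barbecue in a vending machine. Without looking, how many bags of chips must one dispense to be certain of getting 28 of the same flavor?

119

In the worst case we take at most 27 of each flavor, but all 2 onion and all 8 barbecue (fewer than 27), giving 27 + 27 + 2 + 27 + 27 + 8 = 118.
One more bag of chips then forces some flavor to 28, so 118 + 1 = 119.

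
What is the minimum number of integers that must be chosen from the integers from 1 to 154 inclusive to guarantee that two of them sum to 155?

78

Partition {1, …, 154} into 77 pairs: {1,154}, {2,153}, …, {77,78}.
Choosing 77 integers — say the integers 1 through 77 — takes one from each pair and avoids the property.
Choosing 78 forces two into the same pair by pigeonhole, and those sum to 155. So 78.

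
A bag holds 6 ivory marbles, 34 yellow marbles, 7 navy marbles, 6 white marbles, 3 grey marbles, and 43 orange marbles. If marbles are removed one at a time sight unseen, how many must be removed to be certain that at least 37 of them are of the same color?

93

In the worst case we take at most 36 of each color, but all 6 ivory, all 34 yellow, all 7 navy, all 6 white, and all 3 grey (fewer than 36), giving 6 + 34 + 7 + 6 + 3 + 36 = 92.
One more marble then forces some color to 37, so 92 + 1 = 93.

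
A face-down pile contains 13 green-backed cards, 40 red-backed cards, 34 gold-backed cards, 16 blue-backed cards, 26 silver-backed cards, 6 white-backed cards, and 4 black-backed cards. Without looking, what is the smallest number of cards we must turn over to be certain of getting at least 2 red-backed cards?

101

The worst case draws every non-red-backed card first: 13 + 34 + 16 + 26 + 6 + 4 = 99.
The next 2 draws are then forced to be red-backed, giving 99 + 2 = 101.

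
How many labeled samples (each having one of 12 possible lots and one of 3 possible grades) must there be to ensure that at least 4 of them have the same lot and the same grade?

There are 12 × 3 = 36 (lot, grade) combinations acting as pigeonholes.
With 36 × 3 = 108 labeled samples we could place exactly 3 in each, with no (lot, grade) pair reaching 4.
One more forces some (lot, grade) pair to hold 4, so 108 + 1 = 109.

109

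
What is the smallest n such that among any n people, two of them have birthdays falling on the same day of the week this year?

There are 7 days of the week acting as pigeonholes.
With 7 people we could place one in each, avoiding any repeat.
One more forces some class to hold 2, so 7 + 1 = 8.

8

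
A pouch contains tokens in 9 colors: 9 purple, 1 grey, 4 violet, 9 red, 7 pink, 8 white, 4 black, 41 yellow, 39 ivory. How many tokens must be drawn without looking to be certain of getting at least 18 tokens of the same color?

77

In the worst case we take at most 17 of each color, but all 9 purple, all 1 grey, all 4 violet, all 9 red, all 7 pink, all 8 white, and all 4 black (fewer than 17), giving 9 + 1 + 4 + 9 + 7 + 8 + 4 + 17 + 17 = 76.
One more token then forces some color to 18, so 76 + 1 = 77.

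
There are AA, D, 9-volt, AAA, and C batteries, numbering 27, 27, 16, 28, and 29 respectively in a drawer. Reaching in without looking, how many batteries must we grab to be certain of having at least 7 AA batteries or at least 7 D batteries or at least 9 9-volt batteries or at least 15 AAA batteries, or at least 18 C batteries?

The worst case stops just short of every target: 6 AA, 6 D, 8 9-volt, 14 AAA, 17 C — 6 + 6 + 8 + 14 + 17 = 51 batteries.
One more battery must push some type to its target, so 51 + 1 = 52.

52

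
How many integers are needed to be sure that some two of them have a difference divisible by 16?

Two integers differ by a multiple of 16 exactly when they share a remainder mod 16.
There are 16 residue classes mod 16, so 16 integers can all lie in distinct classes.
One more integer must repeat a residue, giving a difference divisible by 16. So n = 16 + 1 = 17.

17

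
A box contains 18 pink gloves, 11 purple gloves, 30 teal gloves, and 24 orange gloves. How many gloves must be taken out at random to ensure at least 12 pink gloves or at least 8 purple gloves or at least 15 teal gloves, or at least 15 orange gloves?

47

The worst case stops just short of every target: 11 pink, 7 purple, 14 teal, 14 orange — 11 + 7 + 14 + 14 = 46 gloves.
One more glove must push some color to its target, so 46 + 1 = 47.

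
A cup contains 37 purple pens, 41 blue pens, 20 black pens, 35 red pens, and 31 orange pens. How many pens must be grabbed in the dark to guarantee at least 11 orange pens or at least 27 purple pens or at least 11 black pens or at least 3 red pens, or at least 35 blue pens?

Each of the 5 ink colors has its own threshold; avoid all of them simultaneously.
The worst case stops just short of every target: 26 purple, 34 blue, 10 black, 2 red, 10 orange — 26 + 34 + 10 + 2 + 10 = 82 pens.
One more pen must push some ink color to its target, so 82 + 1 = 83.

83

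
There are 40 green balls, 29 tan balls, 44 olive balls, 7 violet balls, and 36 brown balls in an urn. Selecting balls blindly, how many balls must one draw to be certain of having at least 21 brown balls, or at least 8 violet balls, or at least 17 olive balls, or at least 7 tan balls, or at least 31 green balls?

The worst case stops just short of every target: 30 green, 6 tan, 16 olive, 7 violet, 20 brown — 30 + 6 + 16 + 7 + 20 = 79 balls.
One more ball must push some color to its target, so 79 + 1 = 80.

80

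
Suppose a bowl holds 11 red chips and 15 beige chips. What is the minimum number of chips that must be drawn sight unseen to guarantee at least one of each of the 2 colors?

The hardest color to obtain is red: we could draw every other chip first — 26 − 11 = 15 chips — without a single red one.
The next draw must be red, so 15 + 1 = 16.

16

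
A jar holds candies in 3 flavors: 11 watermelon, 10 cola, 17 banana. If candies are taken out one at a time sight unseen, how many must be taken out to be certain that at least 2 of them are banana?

23

The worst case draws every non-banana candy first: 11 + 10 = 21.
The next 2 draws are then forced to be banana, giving 21 + 2 = 23.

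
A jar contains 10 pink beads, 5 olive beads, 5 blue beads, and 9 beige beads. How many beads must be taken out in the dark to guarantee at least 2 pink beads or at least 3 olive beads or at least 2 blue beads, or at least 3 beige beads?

7

Each of the 4 colors has its own threshold; avoid all of them simultaneously.
The worst case stops just short of every target: 1 pink, 2 olive, 1 blue, 2 beige — 1 + 2 + 1 + 2 = 6 beads.
One more bead must push some color to its target, so 6 + 1 = 7.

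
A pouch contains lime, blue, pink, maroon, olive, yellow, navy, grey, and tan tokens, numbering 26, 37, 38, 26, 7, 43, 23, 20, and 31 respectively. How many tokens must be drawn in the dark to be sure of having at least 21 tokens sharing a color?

Treat the 9 colors as pigeonholes.
In the worst case we take at most 20 of each color, but all 7 olive (fewer than 20), giving 20 + 20 + 20 + 20 + 7 + 20 + 20 + 20 + 20 = 167.
One more token then forces some color to 21, so 167 + 1 = 168.

168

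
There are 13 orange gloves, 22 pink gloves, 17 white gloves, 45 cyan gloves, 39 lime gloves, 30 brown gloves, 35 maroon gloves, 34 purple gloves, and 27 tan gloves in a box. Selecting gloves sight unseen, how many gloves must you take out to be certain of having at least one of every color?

The hardest color to obtain is orange: we could draw every other glove first — 262 − 13 = 249 gloves — without a single orange one.
The next draw must be orange, so 249 + 1 = 250.

250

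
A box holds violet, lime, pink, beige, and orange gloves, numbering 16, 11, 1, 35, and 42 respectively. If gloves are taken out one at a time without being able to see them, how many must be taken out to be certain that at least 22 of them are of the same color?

In the worst case we take at most 21 of each color, but all 16 violet, all 11 lime, and all 1 pink (fewer than 21), giving 16 + 11 + 1 + 21 + 21 = 70.
One more glove then forces some color to 22, so 70 + 1 = 71.

71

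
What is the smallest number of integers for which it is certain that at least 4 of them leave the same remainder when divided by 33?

There are 33 residue classes modulo 33 acting as pigeonholes.
With 33 × 3 = 99 integers we could place exactly 3 in each, with no class reaching 4.
One more forces some class to hold 4, so 99 + 1 = 100.

100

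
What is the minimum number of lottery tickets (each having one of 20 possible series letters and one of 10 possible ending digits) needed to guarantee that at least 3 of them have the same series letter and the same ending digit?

There are 20 × 10 = 200 (series letter, ending digit) combinations acting as pigeonholes.
With 200 × 2 = 400 lottery tickets we could place exactly 2 in each, with no (series letter, ending digit) pair reaching 3.
One more forces some (series letter, ending digit) pair to hold 3, so 400 + 1 = 401.

401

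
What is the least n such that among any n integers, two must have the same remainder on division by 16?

Two integers differ by a multiple of 16 exactly when they share a remainder mod 16.
There are 16 residue classes mod 16, so 16 integers can all lie in distinct classes.
One more integer must repeat a residue, giving a difference divisible by 16. So n = 16 + 1 = 17.

17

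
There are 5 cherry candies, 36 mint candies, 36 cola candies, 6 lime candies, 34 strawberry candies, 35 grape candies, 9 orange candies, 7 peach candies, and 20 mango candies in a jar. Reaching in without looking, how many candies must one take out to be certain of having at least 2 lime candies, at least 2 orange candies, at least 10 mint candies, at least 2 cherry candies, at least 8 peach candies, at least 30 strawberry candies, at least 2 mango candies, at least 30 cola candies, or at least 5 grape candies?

The worst case stops just short of every target: 1 cherry, 9 mint, 29 cola, 1 lime, 29 strawberry, 4 grape, 1 orange, 7 peach, 1 mango — 1 + 9 + 29 + 1 + 29 + 4 + 1 + 7 + 1 = 82 candies.
One more candy must push some flavor to its target, so 82 + 1 = 83.

83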